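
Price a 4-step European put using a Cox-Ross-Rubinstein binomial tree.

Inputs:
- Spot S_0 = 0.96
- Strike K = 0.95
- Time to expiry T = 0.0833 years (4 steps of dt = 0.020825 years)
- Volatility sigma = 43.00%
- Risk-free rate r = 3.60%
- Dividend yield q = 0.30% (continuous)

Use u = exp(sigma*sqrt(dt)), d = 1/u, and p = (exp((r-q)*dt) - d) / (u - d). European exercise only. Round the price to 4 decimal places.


Answer: Price = V(0,0) = 0.0400

Derivation:
dt = T/N = 0.020825
u = exp(sigma*sqrt(dt)) = 1.064018; d = 1/u = 0.939833
p = (exp((r-q)*dt) - d) / (u - d) = 0.490028
Discount per step: exp(-r*dt) = 0.999251
Stock lattice S(k, i) with i counting down-moves:
  k=0: S(0,0) = 0.9600
  k=1: S(1,0) = 1.0215; S(1,1) = 0.9022
  k=2: S(2,0) = 1.0868; S(2,1) = 0.9600; S(2,2) = 0.8480
  k=3: S(3,0) = 1.1564; S(3,1) = 1.0215; S(3,2) = 0.9022; S(3,3) = 0.7969
  k=4: S(4,0) = 1.2305; S(4,1) = 1.0868; S(4,2) = 0.9600; S(4,3) = 0.8480; S(4,4) = 0.7490
Terminal payoffs V(N, i) = max(K - S_T, 0):
  V(4,0) = 0.000000; V(4,1) = 0.000000; V(4,2) = 0.000000; V(4,3) = 0.102045; V(4,4) = 0.201012
Backward induction: V(k, i) = exp(-r*dt) * [p * V(k+1, i) + (1-p) * V(k+1, i+1)].
  V(3,0) = exp(-r*dt) * [p*0.000000 + (1-p)*0.000000] = 0.000000
  V(3,1) = exp(-r*dt) * [p*0.000000 + (1-p)*0.000000] = 0.000000
  V(3,2) = exp(-r*dt) * [p*0.000000 + (1-p)*0.102045] = 0.052001
  V(3,3) = exp(-r*dt) * [p*0.102045 + (1-p)*0.201012] = 0.152401
  V(2,0) = exp(-r*dt) * [p*0.000000 + (1-p)*0.000000] = 0.000000
  V(2,1) = exp(-r*dt) * [p*0.000000 + (1-p)*0.052001] = 0.026499
  V(2,2) = exp(-r*dt) * [p*0.052001 + (1-p)*0.152401] = 0.103125
  V(1,0) = exp(-r*dt) * [p*0.000000 + (1-p)*0.026499] = 0.013504
  V(1,1) = exp(-r*dt) * [p*0.026499 + (1-p)*0.103125] = 0.065527
  V(0,0) = exp(-r*dt) * [p*0.013504 + (1-p)*0.065527] = 0.040004


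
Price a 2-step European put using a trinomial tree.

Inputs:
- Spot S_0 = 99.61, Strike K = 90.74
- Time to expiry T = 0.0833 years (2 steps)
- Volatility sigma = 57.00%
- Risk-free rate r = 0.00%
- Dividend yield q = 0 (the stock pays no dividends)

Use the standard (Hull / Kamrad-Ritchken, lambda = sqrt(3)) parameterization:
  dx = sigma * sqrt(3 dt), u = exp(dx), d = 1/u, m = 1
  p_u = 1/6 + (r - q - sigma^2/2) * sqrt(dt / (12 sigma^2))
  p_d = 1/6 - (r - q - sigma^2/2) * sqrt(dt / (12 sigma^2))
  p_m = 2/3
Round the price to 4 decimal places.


Answer: Price = V(0,0) = 3.0900

Derivation:
dt = T/N = 0.041650; dx = sigma*sqrt(3*dt) = 0.201485
u = exp(dx) = 1.223218; d = 1/u = 0.817516
p_u = 0.149876, p_m = 0.666667, p_d = 0.183457
Discount per step: exp(-r*dt) = 1.000000
Stock lattice S(k, j) with j the centered position index:
  k=0: S(0,+0) = 99.6100
  k=1: S(1,-1) = 81.4327; S(1,+0) = 99.6100; S(1,+1) = 121.8447
  k=2: S(2,-2) = 66.5725; S(2,-1) = 81.4327; S(2,+0) = 99.6100; S(2,+1) = 121.8447; S(2,+2) = 149.0427
Terminal payoffs V(N, j) = max(K - S_T, 0):
  V(2,-2) = 24.167451; V(2,-1) = 9.307257; V(2,+0) = 0.000000; V(2,+1) = 0.000000; V(2,+2) = 0.000000
Backward induction: V(k, j) = exp(-r*dt) * [p_u * V(k+1, j+1) + p_m * V(k+1, j) + p_d * V(k+1, j-1)]
  V(1,-1) = exp(-r*dt) * [p_u*0.000000 + p_m*9.307257 + p_d*24.167451] = 10.638528
  V(1,+0) = exp(-r*dt) * [p_u*0.000000 + p_m*0.000000 + p_d*9.307257] = 1.707482
  V(1,+1) = exp(-r*dt) * [p_u*0.000000 + p_m*0.000000 + p_d*0.000000] = 0.000000
  V(0,+0) = exp(-r*dt) * [p_u*0.000000 + p_m*1.707482 + p_d*10.638528] = 3.090035


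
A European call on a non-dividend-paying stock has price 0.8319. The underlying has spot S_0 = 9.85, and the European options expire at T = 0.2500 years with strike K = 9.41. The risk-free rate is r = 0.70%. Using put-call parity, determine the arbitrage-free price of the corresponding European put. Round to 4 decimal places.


Put-call parity: C - P = S_0 * exp(-qT) - K * exp(-rT).
S_0 * exp(-qT) = 9.8500 * 1.00000000 = 9.85000000
K * exp(-rT) = 9.4100 * 0.99825153 = 9.39354690
P = C - S*exp(-qT) + K*exp(-rT)
P = 0.8319 - 9.85000000 + 9.39354690 = 0.3754

Answer: Put price = 0.3754


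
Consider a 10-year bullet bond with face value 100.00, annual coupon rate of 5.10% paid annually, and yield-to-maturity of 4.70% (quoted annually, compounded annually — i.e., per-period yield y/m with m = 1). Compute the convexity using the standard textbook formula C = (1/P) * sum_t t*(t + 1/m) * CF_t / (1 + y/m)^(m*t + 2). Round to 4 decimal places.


Coupon per period c = face * coupon_rate / m = 5.100000
Periods per year m = 1; per-period yield y/m = 0.047000
Number of cashflows N = 10
Cashflows (t years, CF_t, discount factor 1/(1+y/m)^(m*t), PV):
  t = 1.0000: CF_t = 5.100000, DF = 0.955110, PV = 4.871060
  t = 2.0000: CF_t = 5.100000, DF = 0.912235, PV = 4.652397
  t = 3.0000: CF_t = 5.100000, DF = 0.871284, PV = 4.443551
  t = 4.0000: CF_t = 5.100000, DF = 0.832172, PV = 4.244079
  t = 5.0000: CF_t = 5.100000, DF = 0.794816, PV = 4.053562
  t = 6.0000: CF_t = 5.100000, DF = 0.759137, PV = 3.871596
  t = 7.0000: CF_t = 5.100000, DF = 0.725059, PV = 3.697800
  t = 8.0000: CF_t = 5.100000, DF = 0.692511, PV = 3.531805
  t = 9.0000: CF_t = 5.100000, DF = 0.661424, PV = 3.373262
  t = 10.0000: CF_t = 105.100000, DF = 0.631732, PV = 66.395080
Price P = sum_t PV_t = 103.134192
Convexity numerator sum_t t*(t + 1/m) * CF_t / (1+y/m)^(m*t + 2):
  t = 1.0000: term = 8.887101
  t = 2.0000: term = 25.464473
  t = 3.0000: term = 48.642738
  t = 4.0000: term = 77.431930
  t = 5.0000: term = 110.933996
  t = 6.0000: term = 148.335812
  t = 7.0000: term = 188.902658
  t = 8.0000: term = 231.972154
  t = 9.0000: term = 276.948608
  t = 10.0000: term = 6662.469303
Convexity = (1/P) * sum = 7779.988774 / 103.134192 = 75.435592

Answer: Convexity = 75.4356


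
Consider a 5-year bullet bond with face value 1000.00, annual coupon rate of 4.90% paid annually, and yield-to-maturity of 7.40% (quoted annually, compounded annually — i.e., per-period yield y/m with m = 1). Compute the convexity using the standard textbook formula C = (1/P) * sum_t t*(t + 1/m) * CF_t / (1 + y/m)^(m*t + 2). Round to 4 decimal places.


Answer: Convexity = 22.7500

Derivation:
Coupon per period c = face * coupon_rate / m = 49.000000
Periods per year m = 1; per-period yield y/m = 0.074000
Number of cashflows N = 5
Cashflows (t years, CF_t, discount factor 1/(1+y/m)^(m*t), PV):
  t = 1.0000: CF_t = 49.000000, DF = 0.931099, PV = 45.623836
  t = 2.0000: CF_t = 49.000000, DF = 0.866945, PV = 42.480294
  t = 3.0000: CF_t = 49.000000, DF = 0.807211, PV = 39.553347
  t = 4.0000: CF_t = 49.000000, DF = 0.751593, PV = 36.828070
  t = 5.0000: CF_t = 1049.000000, DF = 0.699808, PV = 734.098068
Price P = sum_t PV_t = 898.583615
Convexity numerator sum_t t*(t + 1/m) * CF_t / (1+y/m)^(m*t + 2):
  t = 1.0000: term = 79.106693
  t = 2.0000: term = 220.968417
  t = 3.0000: term = 411.486811
  t = 4.0000: term = 638.558055
  t = 5.0000: term = 19092.674710
Convexity = (1/P) * sum = 20442.794686 / 898.583615 = 22.750019


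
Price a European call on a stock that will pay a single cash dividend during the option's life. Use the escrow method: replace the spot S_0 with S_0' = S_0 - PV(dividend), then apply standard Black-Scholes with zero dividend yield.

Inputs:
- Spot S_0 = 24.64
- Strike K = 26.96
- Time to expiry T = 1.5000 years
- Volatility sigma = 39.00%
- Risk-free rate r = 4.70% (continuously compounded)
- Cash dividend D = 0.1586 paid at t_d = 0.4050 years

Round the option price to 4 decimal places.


Answer: Price = 4.3686

Derivation:
PV(D) = D * exp(-r * t_d) = 0.1586 * 0.98114502 = 0.15560960
S_0' = S_0 - PV(D) = 24.6400 - 0.15560960 = 24.48439040
d1 = (ln(S_0'/K) + (r + sigma^2/2)*T) / (sigma*sqrt(T)) = 0.18477213
d2 = d1 - sigma*sqrt(T) = -0.29287837
exp(-rT) = 0.93192774
N(d1) = 0.57329612; N(d2) = 0.38480756
C = S_0' * N(d1) - K * exp(-rT) * N(d2) = 24.48439040 * 0.57329612 - 26.9600 * 0.93192774 * 0.38480756 = 4.3686


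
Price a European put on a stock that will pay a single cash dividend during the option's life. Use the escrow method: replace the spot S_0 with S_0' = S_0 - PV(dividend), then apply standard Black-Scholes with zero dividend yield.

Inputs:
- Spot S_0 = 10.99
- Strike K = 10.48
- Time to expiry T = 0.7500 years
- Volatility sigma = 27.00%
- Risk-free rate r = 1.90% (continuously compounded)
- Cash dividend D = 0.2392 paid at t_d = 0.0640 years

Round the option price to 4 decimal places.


PV(D) = D * exp(-r * t_d) = 0.2392 * 0.99878474 = 0.23890931
S_0' = S_0 - PV(D) = 10.9900 - 0.23890931 = 10.75109069
d1 = (ln(S_0'/K) + (r + sigma^2/2)*T) / (sigma*sqrt(T)) = 0.28707579
d2 = d1 - sigma*sqrt(T) = 0.05324893
exp(-rT) = 0.98585105
N(-d1) = 0.38702714; N(-d2) = 0.47876679
P = K * exp(-rT) * N(-d2) - S_0' * N(-d1) = 10.4800 * 0.98585105 * 0.47876679 - 10.75109069 * 0.38702714 = 0.7855

Answer: Price = 0.7855


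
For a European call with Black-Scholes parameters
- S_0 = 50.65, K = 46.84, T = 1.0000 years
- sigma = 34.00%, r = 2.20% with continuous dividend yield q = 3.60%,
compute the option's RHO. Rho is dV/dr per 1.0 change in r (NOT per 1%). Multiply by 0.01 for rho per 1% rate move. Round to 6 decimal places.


d1 = 0.3588285058; d2 = 0.0188285058
phi(d1) = 0.3740680742; exp(-qT) = 0.9646402935; exp(-rT) = 0.9782402351
N(d2) = 0.5075110432
Rho = K*T*exp(-rT)*N(d2) = 46.8400 * 1.0000 * 0.9782402351 * 0.5075110432 = 23.254548

Answer: Rho = 23.254548


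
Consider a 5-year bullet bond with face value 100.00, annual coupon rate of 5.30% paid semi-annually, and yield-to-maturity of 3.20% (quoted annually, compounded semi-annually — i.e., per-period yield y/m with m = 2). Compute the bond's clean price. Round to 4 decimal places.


Answer: Price = 109.6322

Derivation:
Coupon per period c = face * coupon_rate / m = 2.650000
Periods per year m = 2; per-period yield y/m = 0.016000
Number of cashflows N = 10
Cashflows (t years, CF_t, discount factor 1/(1+y/m)^(m*t), PV):
  t = 0.5000: CF_t = 2.650000, DF = 0.984252, PV = 2.608268
  t = 1.0000: CF_t = 2.650000, DF = 0.968752, PV = 2.567193
  t = 1.5000: CF_t = 2.650000, DF = 0.953496, PV = 2.526764
  t = 2.0000: CF_t = 2.650000, DF = 0.938480, PV = 2.486973
  t = 2.5000: CF_t = 2.650000, DF = 0.923701, PV = 2.447808
  t = 3.0000: CF_t = 2.650000, DF = 0.909155, PV = 2.409260
  t = 3.5000: CF_t = 2.650000, DF = 0.894837, PV = 2.371319
  t = 4.0000: CF_t = 2.650000, DF = 0.880745, PV = 2.333975
  t = 4.5000: CF_t = 2.650000, DF = 0.866875, PV = 2.297220
  t = 5.0000: CF_t = 102.650000, DF = 0.853224, PV = 87.583415
Price P = sum_t PV_t = 109.632193


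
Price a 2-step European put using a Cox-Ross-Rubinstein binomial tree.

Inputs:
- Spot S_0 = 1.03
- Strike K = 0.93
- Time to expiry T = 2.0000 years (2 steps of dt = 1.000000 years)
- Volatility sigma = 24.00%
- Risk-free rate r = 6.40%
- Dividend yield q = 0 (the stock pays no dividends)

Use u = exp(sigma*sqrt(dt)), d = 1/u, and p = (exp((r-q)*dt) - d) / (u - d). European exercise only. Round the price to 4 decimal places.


dt = T/N = 1.000000
u = exp(sigma*sqrt(dt)) = 1.271249; d = 1/u = 0.786628
p = (exp((r-q)*dt) - d) / (u - d) = 0.576666
Discount per step: exp(-r*dt) = 0.938005
Stock lattice S(k, i) with i counting down-moves:
  k=0: S(0,0) = 1.0300
  k=1: S(1,0) = 1.3094; S(1,1) = 0.8102
  k=2: S(2,0) = 1.6646; S(2,1) = 1.0300; S(2,2) = 0.6373
Terminal payoffs V(N, i) = max(K - S_T, 0):
  V(2,0) = 0.000000; V(2,1) = 0.000000; V(2,2) = 0.292653
Backward induction: V(k, i) = exp(-r*dt) * [p * V(k+1, i) + (1-p) * V(k+1, i+1)].
  V(1,0) = exp(-r*dt) * [p*0.000000 + (1-p)*0.000000] = 0.000000
  V(1,1) = exp(-r*dt) * [p*0.000000 + (1-p)*0.292653] = 0.116209
  V(0,0) = exp(-r*dt) * [p*0.000000 + (1-p)*0.116209] = 0.046146

Answer: Price = V(0,0) = 0.0461


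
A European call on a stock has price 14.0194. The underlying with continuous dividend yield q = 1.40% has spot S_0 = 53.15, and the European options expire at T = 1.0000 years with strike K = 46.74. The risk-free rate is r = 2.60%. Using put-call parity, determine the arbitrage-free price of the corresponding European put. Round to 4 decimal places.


Put-call parity: C - P = S_0 * exp(-qT) - K * exp(-rT).
S_0 * exp(-qT) = 53.1500 * 0.98609754 = 52.41108448
K * exp(-rT) = 46.7400 * 0.97433509 = 45.54042209
P = C - S*exp(-qT) + K*exp(-rT)
P = 14.0194 - 52.41108448 + 45.54042209 = 7.1487

Answer: Put price = 7.1487


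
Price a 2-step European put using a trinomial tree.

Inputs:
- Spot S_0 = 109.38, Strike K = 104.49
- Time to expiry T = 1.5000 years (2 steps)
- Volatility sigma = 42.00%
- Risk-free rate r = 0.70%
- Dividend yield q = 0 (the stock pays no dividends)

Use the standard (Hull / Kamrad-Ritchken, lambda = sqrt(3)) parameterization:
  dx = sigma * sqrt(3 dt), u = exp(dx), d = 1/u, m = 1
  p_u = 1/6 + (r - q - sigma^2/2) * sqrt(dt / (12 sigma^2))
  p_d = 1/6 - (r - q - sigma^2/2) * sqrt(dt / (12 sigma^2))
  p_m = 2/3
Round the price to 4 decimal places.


dt = T/N = 0.750000; dx = sigma*sqrt(3*dt) = 0.630000
u = exp(dx) = 1.877611; d = 1/u = 0.532592
p_u = 0.118333, p_m = 0.666667, p_d = 0.215000
Discount per step: exp(-r*dt) = 0.994764
Stock lattice S(k, j) with j the centered position index:
  k=0: S(0,+0) = 109.3800
  k=1: S(1,-1) = 58.2549; S(1,+0) = 109.3800; S(1,+1) = 205.3730
  k=2: S(2,-2) = 31.0261; S(2,-1) = 58.2549; S(2,+0) = 109.3800; S(2,+1) = 205.3730; S(2,+2) = 385.6106
Terminal payoffs V(N, j) = max(K - S_T, 0):
  V(2,-2) = 73.463923; V(2,-1) = 46.235109; V(2,+0) = 0.000000; V(2,+1) = 0.000000; V(2,+2) = 0.000000
Backward induction: V(k, j) = exp(-r*dt) * [p_u * V(k+1, j+1) + p_m * V(k+1, j) + p_d * V(k+1, j-1)]
  V(1,-1) = exp(-r*dt) * [p_u*0.000000 + p_m*46.235109 + p_d*73.463923] = 46.374045
  V(1,+0) = exp(-r*dt) * [p_u*0.000000 + p_m*0.000000 + p_d*46.235109] = 9.888497
  V(1,+1) = exp(-r*dt) * [p_u*0.000000 + p_m*0.000000 + p_d*0.000000] = 0.000000
  V(0,+0) = exp(-r*dt) * [p_u*0.000000 + p_m*9.888497 + p_d*46.374045] = 16.476025

Answer: Price = V(0,0) = 16.4760


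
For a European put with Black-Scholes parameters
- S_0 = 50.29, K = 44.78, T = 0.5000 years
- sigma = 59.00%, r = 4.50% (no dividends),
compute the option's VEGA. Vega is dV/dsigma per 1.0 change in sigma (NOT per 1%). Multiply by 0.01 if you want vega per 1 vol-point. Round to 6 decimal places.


d1 = 0.5406841403; d2 = 0.1234911394
phi(d1) = 0.3446905562; exp(-qT) = 1.0000000000; exp(-rT) = 0.9777512372
Vega = S * exp(-qT) * phi(d1) * sqrt(T) = 50.2900 * 1.0000000000 * 0.3446905562 * 0.7071067812 = 12.257334

Answer: Vega = 12.257334


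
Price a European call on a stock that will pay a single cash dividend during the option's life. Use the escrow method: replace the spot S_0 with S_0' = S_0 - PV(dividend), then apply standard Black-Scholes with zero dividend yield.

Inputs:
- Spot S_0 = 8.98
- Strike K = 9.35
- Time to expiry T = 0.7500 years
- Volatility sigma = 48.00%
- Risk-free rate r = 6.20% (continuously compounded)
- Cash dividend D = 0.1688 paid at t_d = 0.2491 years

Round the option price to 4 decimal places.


Answer: Price = 1.4053

Derivation:
PV(D) = D * exp(-r * t_d) = 0.1688 * 0.98467445 = 0.16621305
S_0' = S_0 - PV(D) = 8.9800 - 0.16621305 = 8.81378695
d1 = (ln(S_0'/K) + (r + sigma^2/2)*T) / (sigma*sqrt(T)) = 0.17763348
d2 = d1 - sigma*sqrt(T) = -0.23805871
exp(-rT) = 0.95456456
N(d1) = 0.57049459; N(d2) = 0.40591778
C = S_0' * N(d1) - K * exp(-rT) * N(d2) = 8.81378695 * 0.57049459 - 9.3500 * 0.95456456 * 0.40591778 = 1.4053


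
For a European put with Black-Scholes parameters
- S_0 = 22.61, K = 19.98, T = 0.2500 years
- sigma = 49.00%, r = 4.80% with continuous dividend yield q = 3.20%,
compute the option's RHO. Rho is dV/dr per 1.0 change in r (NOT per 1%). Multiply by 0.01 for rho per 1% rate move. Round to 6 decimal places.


Answer: Rho = -1.703250

Derivation:
d1 = 0.6435633187; d2 = 0.3985633187
phi(d1) = 0.3243197375; exp(-qT) = 0.9920319148; exp(-rT) = 0.9880717129
N(-d2) = 0.3451074971
Rho = -K*T*exp(-rT)*N(-d2) = -19.9800 * 0.2500 * 0.9880717129 * 0.3451074971 = -1.703250


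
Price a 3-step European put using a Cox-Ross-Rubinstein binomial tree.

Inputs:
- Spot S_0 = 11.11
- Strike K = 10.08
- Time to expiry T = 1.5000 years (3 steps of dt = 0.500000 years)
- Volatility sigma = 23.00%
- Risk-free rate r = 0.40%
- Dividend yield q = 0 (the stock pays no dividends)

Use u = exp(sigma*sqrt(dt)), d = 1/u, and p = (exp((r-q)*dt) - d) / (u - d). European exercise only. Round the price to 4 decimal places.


Answer: Price = V(0,0) = 0.7474

Derivation:
dt = T/N = 0.500000
u = exp(sigma*sqrt(dt)) = 1.176607; d = 1/u = 0.849902
p = (exp((r-q)*dt) - d) / (u - d) = 0.465559
Discount per step: exp(-r*dt) = 0.998002
Stock lattice S(k, i) with i counting down-moves:
  k=0: S(0,0) = 11.1100
  k=1: S(1,0) = 13.0721; S(1,1) = 9.4424
  k=2: S(2,0) = 15.3807; S(2,1) = 11.1100; S(2,2) = 8.0251
  k=3: S(3,0) = 18.0971; S(3,1) = 13.0721; S(3,2) = 9.4424; S(3,3) = 6.8206
Terminal payoffs V(N, i) = max(K - S_T, 0):
  V(3,0) = 0.000000; V(3,1) = 0.000000; V(3,2) = 0.637592; V(3,3) = 3.259438
Backward induction: V(k, i) = exp(-r*dt) * [p * V(k+1, i) + (1-p) * V(k+1, i+1)].
  V(2,0) = exp(-r*dt) * [p*0.000000 + (1-p)*0.000000] = 0.000000
  V(2,1) = exp(-r*dt) * [p*0.000000 + (1-p)*0.637592] = 0.340075
  V(2,2) = exp(-r*dt) * [p*0.637592 + (1-p)*3.259438] = 2.034741
  V(1,0) = exp(-r*dt) * [p*0.000000 + (1-p)*0.340075] = 0.181387
  V(1,1) = exp(-r*dt) * [p*0.340075 + (1-p)*2.034741] = 1.243286
  V(0,0) = exp(-r*dt) * [p*0.181387 + (1-p)*1.243286] = 0.747413


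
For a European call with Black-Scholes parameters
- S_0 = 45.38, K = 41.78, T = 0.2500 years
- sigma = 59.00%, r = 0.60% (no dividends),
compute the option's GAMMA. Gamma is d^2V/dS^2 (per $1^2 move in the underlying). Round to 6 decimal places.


d1 = 0.4327668584; d2 = 0.1377668584
phi(d1) = 0.3632797392; exp(-qT) = 1.0000000000; exp(-rT) = 0.9985011244
Gamma = exp(-qT) * phi(d1) / (S * sigma * sqrt(T)) = 1.0000000000 * 0.3632797392 / (45.3800 * 0.5900 * 0.5000000000) = 0.027137

Answer: Gamma = 0.027137


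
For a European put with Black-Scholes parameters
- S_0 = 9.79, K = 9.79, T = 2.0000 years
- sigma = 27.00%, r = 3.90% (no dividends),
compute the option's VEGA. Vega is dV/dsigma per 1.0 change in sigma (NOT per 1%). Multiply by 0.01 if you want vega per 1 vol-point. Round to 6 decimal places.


d1 = 0.3951941233; d2 = 0.0133564614
phi(d1) = 0.3689745045; exp(-qT) = 1.0000000000; exp(-rT) = 0.9249644265
Vega = S * exp(-qT) * phi(d1) * sqrt(T) = 9.7900 * 1.0000000000 * 0.3689745045 * 1.4142135624 = 5.108508

Answer: Vega = 5.108508


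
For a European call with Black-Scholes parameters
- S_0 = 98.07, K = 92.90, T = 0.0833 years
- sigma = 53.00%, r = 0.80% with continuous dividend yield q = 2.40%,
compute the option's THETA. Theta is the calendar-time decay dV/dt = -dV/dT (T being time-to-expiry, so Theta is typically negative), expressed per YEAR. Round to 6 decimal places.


d1 = 0.4218194534; d2 = 0.2688522347
phi(d1) = 0.3649830522; exp(-qT) = 0.9980027971; exp(-rT) = 0.9993338220
Theta = -S*exp(-qT)*phi(d1)*sigma/(2*sqrt(T)) - r*K*exp(-rT)*N(d2) + q*S*exp(-qT)*N(d1)
N(d1) = 0.6634215973; N(d2) = 0.6059783024; sqrt(T) = 0.2886173938
Term 1 = -98.0700 * 0.9980027971 * 0.3649830522 * 0.5300 / (2 * 0.2886173938) = -32.7992569941
Term 2 = -0.0080 * 92.9000 * 0.9993338220 * 0.6059783024 = -0.4500630524
Term 3 = 0.0240 * 98.0700 * 0.9980027971 * 0.6634215973 = 1.5583635485
Theta = -32.7992569941 + (-0.4500630524) + (1.5583635485) = -31.690956

Answer: Theta = -31.690956


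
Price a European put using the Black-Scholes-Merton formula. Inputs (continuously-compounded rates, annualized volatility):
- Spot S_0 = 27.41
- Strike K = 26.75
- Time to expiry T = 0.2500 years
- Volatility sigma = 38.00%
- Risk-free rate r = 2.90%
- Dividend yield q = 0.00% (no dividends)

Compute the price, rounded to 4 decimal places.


d1 = (ln(S/K) + (r - q + 0.5*sigma^2) * T) / (sigma * sqrt(T)) = 0.26143914
d2 = d1 - sigma * sqrt(T) = 0.07143914
exp(-rT) = 0.99277622; exp(-qT) = 1.00000000
P = K * exp(-rT) * N(-d2) - S_0 * exp(-qT) * N(-d1)
N(-d1) = 0.39687694; N(-d2) = 0.47152413
P = 26.7500 * 0.99277622 * 0.47152413 - 27.4100 * 1.00000000 * 0.39687694 = 1.6438

Answer: Price = 1.6438


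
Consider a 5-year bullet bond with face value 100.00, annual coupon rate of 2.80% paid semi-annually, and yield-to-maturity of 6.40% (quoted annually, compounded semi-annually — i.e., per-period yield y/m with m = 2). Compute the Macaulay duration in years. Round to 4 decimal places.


Answer: Macaulay duration = 4.6683 years

Derivation:
Coupon per period c = face * coupon_rate / m = 1.400000
Periods per year m = 2; per-period yield y/m = 0.032000
Number of cashflows N = 10
Cashflows (t years, CF_t, discount factor 1/(1+y/m)^(m*t), PV):
  t = 0.5000: CF_t = 1.400000, DF = 0.968992, PV = 1.356589
  t = 1.0000: CF_t = 1.400000, DF = 0.938946, PV = 1.314524
  t = 1.5000: CF_t = 1.400000, DF = 0.909831, PV = 1.273764
  t = 2.0000: CF_t = 1.400000, DF = 0.881620, PV = 1.234267
  t = 2.5000: CF_t = 1.400000, DF = 0.854283, PV = 1.195996
  t = 3.0000: CF_t = 1.400000, DF = 0.827793, PV = 1.158910
  t = 3.5000: CF_t = 1.400000, DF = 0.802125, PV = 1.122975
  t = 4.0000: CF_t = 1.400000, DF = 0.777253, PV = 1.088154
  t = 4.5000: CF_t = 1.400000, DF = 0.753152, PV = 1.054413
  t = 5.0000: CF_t = 101.400000, DF = 0.729799, PV = 74.001578
Price P = sum_t PV_t = 84.801171
Macaulay numerator sum_t t * PV_t:
  t * PV_t at t = 0.5000: 0.678295
  t * PV_t at t = 1.0000: 1.314524
  t * PV_t at t = 1.5000: 1.910646
  t * PV_t at t = 2.0000: 2.468535
  t * PV_t at t = 2.5000: 2.989989
  t * PV_t at t = 3.0000: 3.476731
  t * PV_t at t = 3.5000: 3.930413
  t * PV_t at t = 4.0000: 4.352617
  t * PV_t at t = 4.5000: 4.744859
  t * PV_t at t = 5.0000: 370.007891
Macaulay duration D = (sum_t t * PV_t) / P = 395.874499 / 84.801171 = 4.668267


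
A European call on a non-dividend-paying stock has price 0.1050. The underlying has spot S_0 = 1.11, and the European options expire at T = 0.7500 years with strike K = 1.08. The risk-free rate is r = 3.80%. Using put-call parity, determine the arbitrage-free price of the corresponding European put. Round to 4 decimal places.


Put-call parity: C - P = S_0 * exp(-qT) - K * exp(-rT).
S_0 * exp(-qT) = 1.1100 * 1.00000000 = 1.11000000
K * exp(-rT) = 1.0800 * 0.97190229 = 1.04965448
P = C - S*exp(-qT) + K*exp(-rT)
P = 0.1050 - 1.11000000 + 1.04965448 = 0.0447

Answer: Put price = 0.0447


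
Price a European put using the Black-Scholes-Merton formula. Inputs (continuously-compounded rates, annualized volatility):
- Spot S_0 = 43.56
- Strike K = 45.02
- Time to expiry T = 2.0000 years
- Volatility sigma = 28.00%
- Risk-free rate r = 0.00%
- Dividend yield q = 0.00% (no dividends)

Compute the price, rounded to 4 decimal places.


d1 = (ln(S/K) + (r - q + 0.5*sigma^2) * T) / (sigma * sqrt(T)) = 0.11473429
d2 = d1 - sigma * sqrt(T) = -0.28124550
exp(-rT) = 1.00000000; exp(-qT) = 1.00000000
P = K * exp(-rT) * N(-d2) - S_0 * exp(-qT) * N(-d1)
N(-d1) = 0.45432787; N(-d2) = 0.61073895
P = 45.0200 * 1.00000000 * 0.61073895 - 43.5600 * 1.00000000 * 0.45432787 = 7.7049

Answer: Price = 7.7049


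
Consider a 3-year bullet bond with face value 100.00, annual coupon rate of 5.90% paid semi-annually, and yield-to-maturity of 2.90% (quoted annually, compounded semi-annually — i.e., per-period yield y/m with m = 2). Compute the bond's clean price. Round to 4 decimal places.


Answer: Price = 108.5604

Derivation:
Coupon per period c = face * coupon_rate / m = 2.950000
Periods per year m = 2; per-period yield y/m = 0.014500
Number of cashflows N = 6
Cashflows (t years, CF_t, discount factor 1/(1+y/m)^(m*t), PV):
  t = 0.5000: CF_t = 2.950000, DF = 0.985707, PV = 2.907836
  t = 1.0000: CF_t = 2.950000, DF = 0.971619, PV = 2.866275
  t = 1.5000: CF_t = 2.950000, DF = 0.957732, PV = 2.825308
  t = 2.0000: CF_t = 2.950000, DF = 0.944043, PV = 2.784927
  t = 2.5000: CF_t = 2.950000, DF = 0.930550, PV = 2.745123
  t = 3.0000: CF_t = 102.950000, DF = 0.917250, PV = 94.430881
Price P = sum_t PV_t = 108.560351


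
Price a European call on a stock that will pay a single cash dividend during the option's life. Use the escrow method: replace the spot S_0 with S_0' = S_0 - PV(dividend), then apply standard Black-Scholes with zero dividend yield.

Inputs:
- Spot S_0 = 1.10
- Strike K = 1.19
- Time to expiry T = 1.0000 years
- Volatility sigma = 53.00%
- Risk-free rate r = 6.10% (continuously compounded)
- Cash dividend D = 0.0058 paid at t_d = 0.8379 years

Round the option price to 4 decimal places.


Answer: Price = 0.2190

Derivation:
PV(D) = D * exp(-r * t_d) = 0.0058 * 0.95017234 = 0.00551100
S_0' = S_0 - PV(D) = 1.1000 - 0.00551100 = 1.09448900
d1 = (ln(S_0'/K) + (r + sigma^2/2)*T) / (sigma*sqrt(T)) = 0.22223449
d2 = d1 - sigma*sqrt(T) = -0.30776551
exp(-rT) = 0.94082324
N(d1) = 0.58793433; N(d2) = 0.37913038
C = S_0' * N(d1) - K * exp(-rT) * N(d2) = 1.09448900 * 0.58793433 - 1.1900 * 0.94082324 * 0.37913038 = 0.2190


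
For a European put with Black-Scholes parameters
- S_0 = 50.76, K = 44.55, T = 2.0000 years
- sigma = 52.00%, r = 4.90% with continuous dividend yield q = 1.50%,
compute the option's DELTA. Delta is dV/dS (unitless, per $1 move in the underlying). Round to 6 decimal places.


Answer: Delta = -0.254123

Derivation:
d1 = 0.6376151673; d2 = -0.0977758851
phi(d1) = 0.3255578573; exp(-qT) = 0.9704455335; exp(-rT) = 0.9066489038
N(-d1) = 0.2618621100
Delta = -exp(-qT) * N(-d1) = -0.9704455335 * 0.2618621100 = -0.254123


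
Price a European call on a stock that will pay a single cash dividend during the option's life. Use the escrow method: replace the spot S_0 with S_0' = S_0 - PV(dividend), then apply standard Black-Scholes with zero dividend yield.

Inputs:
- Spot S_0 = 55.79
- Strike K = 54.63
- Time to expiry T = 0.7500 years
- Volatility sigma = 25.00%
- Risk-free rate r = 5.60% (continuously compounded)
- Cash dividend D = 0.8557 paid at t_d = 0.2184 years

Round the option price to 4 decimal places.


PV(D) = D * exp(-r * t_d) = 0.8557 * 0.98784409 = 0.84529819
S_0' = S_0 - PV(D) = 55.7900 - 0.84529819 = 54.94470181
d1 = (ln(S_0'/K) + (r + sigma^2/2)*T) / (sigma*sqrt(T)) = 0.32877361
d2 = d1 - sigma*sqrt(T) = 0.11226726
exp(-rT) = 0.95886978
N(d1) = 0.62883660; N(d2) = 0.54469425
C = S_0' * N(d1) - K * exp(-rT) * N(d2) = 54.94470181 * 0.62883660 - 54.6300 * 0.95886978 * 0.54469425 = 6.0185

Answer: Price = 6.0185


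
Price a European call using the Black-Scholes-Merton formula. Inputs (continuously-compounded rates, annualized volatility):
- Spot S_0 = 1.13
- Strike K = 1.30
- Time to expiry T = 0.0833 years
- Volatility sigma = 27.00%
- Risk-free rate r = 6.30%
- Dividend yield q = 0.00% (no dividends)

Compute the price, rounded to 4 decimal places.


d1 = (ln(S/K) + (r - q + 0.5*sigma^2) * T) / (sigma * sqrt(T)) = -1.69213444
d2 = d1 - sigma * sqrt(T) = -1.77006114
exp(-rT) = 0.99476585; exp(-qT) = 1.00000000
C = S_0 * exp(-qT) * N(d1) - K * exp(-rT) * N(d2)
N(d1) = 0.04531017; N(d2) = 0.03835848
C = 1.1300 * 1.00000000 * 0.04531017 - 1.3000 * 0.99476585 * 0.03835848 = 0.0016

Answer: Price = 0.0016


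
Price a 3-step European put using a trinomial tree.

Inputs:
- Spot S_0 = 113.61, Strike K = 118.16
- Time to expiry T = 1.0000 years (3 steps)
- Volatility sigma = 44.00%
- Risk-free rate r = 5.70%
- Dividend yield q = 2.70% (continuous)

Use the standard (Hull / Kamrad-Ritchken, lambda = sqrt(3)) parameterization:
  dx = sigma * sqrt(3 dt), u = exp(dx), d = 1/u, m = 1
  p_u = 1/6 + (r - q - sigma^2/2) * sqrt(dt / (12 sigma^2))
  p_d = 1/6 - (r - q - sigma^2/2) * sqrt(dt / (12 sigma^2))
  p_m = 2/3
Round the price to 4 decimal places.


Answer: Price = V(0,0) = 18.8145

Derivation:
dt = T/N = 0.333333; dx = sigma*sqrt(3*dt) = 0.440000
u = exp(dx) = 1.552707; d = 1/u = 0.644036
p_u = 0.141364, p_m = 0.666667, p_d = 0.191970
Discount per step: exp(-r*dt) = 0.981179
Stock lattice S(k, j) with j the centered position index:
  k=0: S(0,+0) = 113.6100
  k=1: S(1,-1) = 73.1690; S(1,+0) = 113.6100; S(1,+1) = 176.4031
  k=2: S(2,-2) = 47.1235; S(2,-1) = 73.1690; S(2,+0) = 113.6100; S(2,+1) = 176.4031; S(2,+2) = 273.9023
  k=3: S(3,-3) = 30.3492; S(3,-2) = 47.1235; S(3,-1) = 73.1690; S(3,+0) = 113.6100; S(3,+1) = 176.4031; S(3,+2) = 273.9023; S(3,+3) = 425.2901
Terminal payoffs V(N, j) = max(K - S_T, 0):
  V(3,-3) = 87.810758; V(3,-2) = 71.036513; V(3,-1) = 44.991022; V(3,+0) = 4.550000; V(3,+1) = 0.000000; V(3,+2) = 0.000000; V(3,+3) = 0.000000
Backward induction: V(k, j) = exp(-r*dt) * [p_u * V(k+1, j+1) + p_m * V(k+1, j) + p_d * V(k+1, j-1)]
  V(2,-2) = exp(-r*dt) * [p_u*44.991022 + p_m*71.036513 + p_d*87.810758] = 69.246513
  V(2,-1) = exp(-r*dt) * [p_u*4.550000 + p_m*44.991022 + p_d*71.036513] = 43.440811
  V(2,+0) = exp(-r*dt) * [p_u*0.000000 + p_m*4.550000 + p_d*44.991022] = 11.450605
  V(2,+1) = exp(-r*dt) * [p_u*0.000000 + p_m*0.000000 + p_d*4.550000] = 0.857023
  V(2,+2) = exp(-r*dt) * [p_u*0.000000 + p_m*0.000000 + p_d*0.000000] = 0.000000
  V(1,-1) = exp(-r*dt) * [p_u*11.450605 + p_m*43.440811 + p_d*69.246513] = 43.046764
  V(1,+0) = exp(-r*dt) * [p_u*0.857023 + p_m*11.450605 + p_d*43.440811] = 15.791304
  V(1,+1) = exp(-r*dt) * [p_u*0.000000 + p_m*0.857023 + p_d*11.450605] = 2.717394
  V(0,+0) = exp(-r*dt) * [p_u*2.717394 + p_m*15.791304 + p_d*43.046764] = 18.814459


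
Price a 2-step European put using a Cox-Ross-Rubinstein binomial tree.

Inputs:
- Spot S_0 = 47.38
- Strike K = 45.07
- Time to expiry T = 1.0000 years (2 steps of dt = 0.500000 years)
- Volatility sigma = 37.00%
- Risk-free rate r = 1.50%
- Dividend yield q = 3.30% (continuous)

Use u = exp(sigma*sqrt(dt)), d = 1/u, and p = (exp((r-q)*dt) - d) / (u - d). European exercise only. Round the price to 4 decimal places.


dt = T/N = 0.500000
u = exp(sigma*sqrt(dt)) = 1.299045; d = 1/u = 0.769796
p = (exp((r-q)*dt) - d) / (u - d) = 0.418034
Discount per step: exp(-r*dt) = 0.992528
Stock lattice S(k, i) with i counting down-moves:
  k=0: S(0,0) = 47.3800
  k=1: S(1,0) = 61.5488; S(1,1) = 36.4729
  k=2: S(2,0) = 79.9546; S(2,1) = 47.3800; S(2,2) = 28.0767
Terminal payoffs V(N, i) = max(K - S_T, 0):
  V(2,0) = 0.000000; V(2,1) = 0.000000; V(2,2) = 16.993268
Backward induction: V(k, i) = exp(-r*dt) * [p * V(k+1, i) + (1-p) * V(k+1, i+1)].
  V(1,0) = exp(-r*dt) * [p*0.000000 + (1-p)*0.000000] = 0.000000
  V(1,1) = exp(-r*dt) * [p*0.000000 + (1-p)*16.993268] = 9.815606
  V(0,0) = exp(-r*dt) * [p*0.000000 + (1-p)*9.815606] = 5.669664

Answer: Price = V(0,0) = 5.6697


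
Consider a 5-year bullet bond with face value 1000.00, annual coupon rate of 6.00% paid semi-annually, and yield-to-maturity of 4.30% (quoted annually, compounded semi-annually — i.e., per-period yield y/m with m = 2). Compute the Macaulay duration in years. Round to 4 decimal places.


Answer: Macaulay duration = 4.4190 years

Derivation:
Coupon per period c = face * coupon_rate / m = 30.000000
Periods per year m = 2; per-period yield y/m = 0.021500
Number of cashflows N = 10
Cashflows (t years, CF_t, discount factor 1/(1+y/m)^(m*t), PV):
  t = 0.5000: CF_t = 30.000000, DF = 0.978953, PV = 29.368576
  t = 1.0000: CF_t = 30.000000, DF = 0.958348, PV = 28.750441
  t = 1.5000: CF_t = 30.000000, DF = 0.938177, PV = 28.145317
  t = 2.0000: CF_t = 30.000000, DF = 0.918431, PV = 27.552929
  t = 2.5000: CF_t = 30.000000, DF = 0.899100, PV = 26.973009
  t = 3.0000: CF_t = 30.000000, DF = 0.880177, PV = 26.405295
  t = 3.5000: CF_t = 30.000000, DF = 0.861651, PV = 25.849530
  t = 4.0000: CF_t = 30.000000, DF = 0.843515, PV = 25.305463
  t = 4.5000: CF_t = 30.000000, DF = 0.825762, PV = 24.772847
  t = 5.0000: CF_t = 1030.000000, DF = 0.808381, PV = 832.632800
Price P = sum_t PV_t = 1075.756207
Macaulay numerator sum_t t * PV_t:
  t * PV_t at t = 0.5000: 14.684288
  t * PV_t at t = 1.0000: 28.750441
  t * PV_t at t = 1.5000: 42.217975
  t * PV_t at t = 2.0000: 55.105858
  t * PV_t at t = 2.5000: 67.432523
  t * PV_t at t = 3.0000: 79.215886
  t * PV_t at t = 3.5000: 90.473356
  t * PV_t at t = 4.0000: 101.221852
  t * PV_t at t = 4.5000: 111.477810
  t * PV_t at t = 5.0000: 4163.163999
Macaulay duration D = (sum_t t * PV_t) / P = 4753.743989 / 1075.756207 = 4.418979


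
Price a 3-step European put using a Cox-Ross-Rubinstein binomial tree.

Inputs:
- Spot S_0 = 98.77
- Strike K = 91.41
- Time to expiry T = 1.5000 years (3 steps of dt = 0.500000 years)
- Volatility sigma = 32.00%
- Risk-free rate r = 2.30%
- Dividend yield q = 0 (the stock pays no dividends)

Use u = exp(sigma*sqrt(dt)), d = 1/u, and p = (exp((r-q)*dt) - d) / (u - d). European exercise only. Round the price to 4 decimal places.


dt = T/N = 0.500000
u = exp(sigma*sqrt(dt)) = 1.253919; d = 1/u = 0.797499
p = (exp((r-q)*dt) - d) / (u - d) = 0.469013
Discount per step: exp(-r*dt) = 0.988566
Stock lattice S(k, i) with i counting down-moves:
  k=0: S(0,0) = 98.7700
  k=1: S(1,0) = 123.8496; S(1,1) = 78.7690
  k=2: S(2,0) = 155.2974; S(2,1) = 98.7700; S(2,2) = 62.8182
  k=3: S(3,0) = 194.7305; S(3,1) = 123.8496; S(3,2) = 78.7690; S(3,3) = 50.0975
Terminal payoffs V(N, i) = max(K - S_T, 0):
  V(3,0) = 0.000000; V(3,1) = 0.000000; V(3,2) = 12.640982; V(3,3) = 41.312485
Backward induction: V(k, i) = exp(-r*dt) * [p * V(k+1, i) + (1-p) * V(k+1, i+1)].
  V(2,0) = exp(-r*dt) * [p*0.000000 + (1-p)*0.000000] = 0.000000
  V(2,1) = exp(-r*dt) * [p*0.000000 + (1-p)*12.640982] = 6.635448
  V(2,2) = exp(-r*dt) * [p*12.640982 + (1-p)*41.312485] = 27.546560
  V(1,0) = exp(-r*dt) * [p*0.000000 + (1-p)*6.635448] = 3.483049
  V(1,1) = exp(-r*dt) * [p*6.635448 + (1-p)*27.546560] = 17.536145
  V(0,0) = exp(-r*dt) * [p*3.483049 + (1-p)*17.536145] = 10.819911

Answer: Price = V(0,0) = 10.8199


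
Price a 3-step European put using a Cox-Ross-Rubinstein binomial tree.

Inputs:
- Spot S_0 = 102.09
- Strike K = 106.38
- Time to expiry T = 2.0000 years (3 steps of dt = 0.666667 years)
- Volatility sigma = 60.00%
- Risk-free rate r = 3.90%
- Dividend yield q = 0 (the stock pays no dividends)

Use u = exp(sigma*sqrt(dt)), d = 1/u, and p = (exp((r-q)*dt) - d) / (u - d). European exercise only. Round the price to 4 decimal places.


dt = T/N = 0.666667
u = exp(sigma*sqrt(dt)) = 1.632150; d = 1/u = 0.612689
p = (exp((r-q)*dt) - d) / (u - d) = 0.405756
Discount per step: exp(-r*dt) = 0.974335
Stock lattice S(k, i) with i counting down-moves:
  k=0: S(0,0) = 102.0900
  k=1: S(1,0) = 166.6262; S(1,1) = 62.5494
  k=2: S(2,0) = 271.9588; S(2,1) = 102.0900; S(2,2) = 38.3233
  k=3: S(3,0) = 443.8775; S(3,1) = 166.6262; S(3,2) = 62.5494; S(3,3) = 23.4803
Terminal payoffs V(N, i) = max(K - S_T, 0):
  V(3,0) = 0.000000; V(3,1) = 0.000000; V(3,2) = 43.830588; V(3,3) = 82.899720
Backward induction: V(k, i) = exp(-r*dt) * [p * V(k+1, i) + (1-p) * V(k+1, i+1)].
  V(2,0) = exp(-r*dt) * [p*0.000000 + (1-p)*0.000000] = 0.000000
  V(2,1) = exp(-r*dt) * [p*0.000000 + (1-p)*43.830588] = 25.377606
  V(2,2) = exp(-r*dt) * [p*43.830588 + (1-p)*82.899720] = 65.326436
  V(1,0) = exp(-r*dt) * [p*0.000000 + (1-p)*25.377606] = 14.693457
  V(1,1) = exp(-r*dt) * [p*25.377606 + (1-p)*65.326436] = 47.856387
  V(0,0) = exp(-r*dt) * [p*14.693457 + (1-p)*47.856387] = 33.517456

Answer: Price = V(0,0) = 33.5175


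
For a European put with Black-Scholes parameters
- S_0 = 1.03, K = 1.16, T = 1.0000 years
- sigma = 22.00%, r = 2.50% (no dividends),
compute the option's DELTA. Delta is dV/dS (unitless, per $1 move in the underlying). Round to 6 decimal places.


Answer: Delta = -0.624242

Derivation:
d1 = -0.3166418313; d2 = -0.5366418313
phi(d1) = 0.3794359171; exp(-qT) = 1.0000000000; exp(-rT) = 0.9753099120
N(-d1) = 0.6242423045
Delta = -exp(-qT) * N(-d1) = -1.0000000000 * 0.6242423045 = -0.624242


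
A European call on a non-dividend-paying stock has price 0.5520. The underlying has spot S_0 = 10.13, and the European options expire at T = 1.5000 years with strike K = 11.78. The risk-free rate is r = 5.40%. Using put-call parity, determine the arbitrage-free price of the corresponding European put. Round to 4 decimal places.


Put-call parity: C - P = S_0 * exp(-qT) - K * exp(-rT).
S_0 * exp(-qT) = 10.1300 * 1.00000000 = 10.13000000
K * exp(-rT) = 11.7800 * 0.92219369 = 10.86344169
P = C - S*exp(-qT) + K*exp(-rT)
P = 0.5520 - 10.13000000 + 10.86344169 = 1.2854

Answer: Put price = 1.2854


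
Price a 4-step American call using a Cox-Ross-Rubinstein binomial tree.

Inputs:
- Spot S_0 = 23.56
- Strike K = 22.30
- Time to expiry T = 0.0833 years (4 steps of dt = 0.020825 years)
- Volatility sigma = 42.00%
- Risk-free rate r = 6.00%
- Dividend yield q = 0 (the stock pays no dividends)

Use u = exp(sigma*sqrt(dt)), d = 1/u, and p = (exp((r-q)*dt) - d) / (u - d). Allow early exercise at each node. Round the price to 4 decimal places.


dt = T/N = 0.020825
u = exp(sigma*sqrt(dt)) = 1.062484; d = 1/u = 0.941191
p = (exp((r-q)*dt) - d) / (u - d) = 0.495160
Discount per step: exp(-r*dt) = 0.998751
Stock lattice S(k, i) with i counting down-moves:
  k=0: S(0,0) = 23.5600
  k=1: S(1,0) = 25.0321; S(1,1) = 22.1744
  k=2: S(2,0) = 26.5962; S(2,1) = 23.5600; S(2,2) = 20.8704
  k=3: S(3,0) = 28.2581; S(3,1) = 25.0321; S(3,2) = 22.1744; S(3,3) = 19.6430
  k=4: S(4,0) = 30.0238; S(4,1) = 26.5962; S(4,2) = 23.5600; S(4,3) = 20.8704; S(4,4) = 18.4878
Terminal payoffs V(N, i) = max(S_T - K, 0):
  V(4,0) = 7.723757; V(4,1) = 4.296235; V(4,2) = 1.260000; V(4,3) = 0.000000; V(4,4) = 0.000000
Backward induction: V(k, i) = exp(-r*dt) * [p * V(k+1, i) + (1-p) * V(k+1, i+1)]; then take max(V_cont, immediate exercise) for American.
  V(3,0) = exp(-r*dt) * [p*7.723757 + (1-p)*4.296235] = 5.985923; exercise = 5.958077; V(3,0) = max -> 5.985923
  V(3,1) = exp(-r*dt) * [p*4.296235 + (1-p)*1.260000] = 2.759972; exercise = 2.732125; V(3,1) = max -> 2.759972
  V(3,2) = exp(-r*dt) * [p*1.260000 + (1-p)*0.000000] = 0.623123; exercise = 0.000000; V(3,2) = max -> 0.623123
  V(3,3) = exp(-r*dt) * [p*0.000000 + (1-p)*0.000000] = 0.000000; exercise = 0.000000; V(3,3) = max -> 0.000000
  V(2,0) = exp(-r*dt) * [p*5.985923 + (1-p)*2.759972] = 4.351893; exercise = 4.296235; V(2,0) = max -> 4.351893
  V(2,1) = exp(-r*dt) * [p*2.759972 + (1-p)*0.623123] = 1.679106; exercise = 1.260000; V(2,1) = max -> 1.679106
  V(2,2) = exp(-r*dt) * [p*0.623123 + (1-p)*0.000000] = 0.308160; exercise = 0.000000; V(2,2) = max -> 0.308160
  V(1,0) = exp(-r*dt) * [p*4.351893 + (1-p)*1.679106] = 2.998814; exercise = 2.732125; V(1,0) = max -> 2.998814
  V(1,1) = exp(-r*dt) * [p*1.679106 + (1-p)*0.308160] = 0.985765; exercise = 0.000000; V(1,1) = max -> 0.985765
  V(0,0) = exp(-r*dt) * [p*2.998814 + (1-p)*0.985765] = 1.980071; exercise = 1.260000; V(0,0) = max -> 1.980071

Answer: Price = V(0,0) = 1.9801


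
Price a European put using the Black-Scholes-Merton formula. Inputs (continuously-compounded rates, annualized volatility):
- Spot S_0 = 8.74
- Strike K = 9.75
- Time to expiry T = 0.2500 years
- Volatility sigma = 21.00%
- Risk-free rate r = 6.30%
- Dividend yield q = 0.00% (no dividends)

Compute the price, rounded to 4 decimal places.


Answer: Price = 0.9557

Derivation:
d1 = (ln(S/K) + (r - q + 0.5*sigma^2) * T) / (sigma * sqrt(T)) = -0.83899615
d2 = d1 - sigma * sqrt(T) = -0.94399615
exp(-rT) = 0.98437338; exp(-qT) = 1.00000000
P = K * exp(-rT) * N(-d2) - S_0 * exp(-qT) * N(-d1)
N(-d1) = 0.79926426; N(-d2) = 0.82741419
P = 9.7500 * 0.98437338 * 0.82741419 - 8.7400 * 1.00000000 * 0.79926426 = 0.9557


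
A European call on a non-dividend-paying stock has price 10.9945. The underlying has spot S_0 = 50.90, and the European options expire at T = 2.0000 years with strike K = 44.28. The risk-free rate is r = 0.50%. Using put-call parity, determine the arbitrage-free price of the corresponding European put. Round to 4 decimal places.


Put-call parity: C - P = S_0 * exp(-qT) - K * exp(-rT).
S_0 * exp(-qT) = 50.9000 * 1.00000000 = 50.90000000
K * exp(-rT) = 44.2800 * 0.99004983 = 43.83940664
P = C - S*exp(-qT) + K*exp(-rT)
P = 10.9945 - 50.90000000 + 43.83940664 = 3.9339

Answer: Put price = 3.9339


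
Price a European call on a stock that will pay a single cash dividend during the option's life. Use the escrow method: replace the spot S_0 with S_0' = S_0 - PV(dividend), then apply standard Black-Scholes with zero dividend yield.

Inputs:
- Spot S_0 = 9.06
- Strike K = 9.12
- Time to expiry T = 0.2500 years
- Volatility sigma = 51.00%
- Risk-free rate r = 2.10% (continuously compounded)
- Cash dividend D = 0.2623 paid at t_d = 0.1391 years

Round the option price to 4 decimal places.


PV(D) = D * exp(-r * t_d) = 0.2623 * 0.99708316 = 0.26153491
S_0' = S_0 - PV(D) = 9.0600 - 0.26153491 = 8.79846509
d1 = (ln(S_0'/K) + (r + sigma^2/2)*T) / (sigma*sqrt(T)) = 0.00733326
d2 = d1 - sigma*sqrt(T) = -0.24766674
exp(-rT) = 0.99476376
N(d1) = 0.50292552; N(d2) = 0.40219613
C = S_0' * N(d1) - K * exp(-rT) * N(d2) = 8.79846509 * 0.50292552 - 9.1200 * 0.99476376 * 0.40219613 = 0.7762

Answer: Price = 0.7762
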